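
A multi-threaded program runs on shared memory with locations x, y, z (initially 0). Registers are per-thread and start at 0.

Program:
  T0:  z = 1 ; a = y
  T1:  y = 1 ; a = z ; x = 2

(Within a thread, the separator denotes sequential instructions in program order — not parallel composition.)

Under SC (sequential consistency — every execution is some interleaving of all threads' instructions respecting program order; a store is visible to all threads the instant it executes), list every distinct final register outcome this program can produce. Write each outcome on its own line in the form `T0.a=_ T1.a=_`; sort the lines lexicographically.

T0.a=0 T1.a=1
T0.a=1 T1.a=0
T0.a=1 T1.a=1

outcome vector order: (T0.a,T1.a)
|SC outcomes| = 3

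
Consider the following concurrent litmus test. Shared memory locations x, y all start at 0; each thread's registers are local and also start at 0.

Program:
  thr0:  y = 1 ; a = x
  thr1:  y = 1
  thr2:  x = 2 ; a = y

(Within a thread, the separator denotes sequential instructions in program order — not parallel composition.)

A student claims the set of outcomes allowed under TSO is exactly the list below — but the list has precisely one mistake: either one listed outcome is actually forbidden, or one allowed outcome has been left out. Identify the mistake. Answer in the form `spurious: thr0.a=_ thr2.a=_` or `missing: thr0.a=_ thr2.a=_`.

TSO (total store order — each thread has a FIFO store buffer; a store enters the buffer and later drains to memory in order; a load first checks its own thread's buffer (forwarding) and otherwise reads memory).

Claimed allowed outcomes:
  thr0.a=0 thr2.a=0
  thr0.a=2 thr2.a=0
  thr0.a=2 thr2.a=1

missing: thr0.a=0 thr2.a=1

outcome vector order: (thr0.a,thr2.a)
[TSO] allowed = {<0 0> <0 1> <2 0> <2 1>}
TSO∖claimed = {<0 1>}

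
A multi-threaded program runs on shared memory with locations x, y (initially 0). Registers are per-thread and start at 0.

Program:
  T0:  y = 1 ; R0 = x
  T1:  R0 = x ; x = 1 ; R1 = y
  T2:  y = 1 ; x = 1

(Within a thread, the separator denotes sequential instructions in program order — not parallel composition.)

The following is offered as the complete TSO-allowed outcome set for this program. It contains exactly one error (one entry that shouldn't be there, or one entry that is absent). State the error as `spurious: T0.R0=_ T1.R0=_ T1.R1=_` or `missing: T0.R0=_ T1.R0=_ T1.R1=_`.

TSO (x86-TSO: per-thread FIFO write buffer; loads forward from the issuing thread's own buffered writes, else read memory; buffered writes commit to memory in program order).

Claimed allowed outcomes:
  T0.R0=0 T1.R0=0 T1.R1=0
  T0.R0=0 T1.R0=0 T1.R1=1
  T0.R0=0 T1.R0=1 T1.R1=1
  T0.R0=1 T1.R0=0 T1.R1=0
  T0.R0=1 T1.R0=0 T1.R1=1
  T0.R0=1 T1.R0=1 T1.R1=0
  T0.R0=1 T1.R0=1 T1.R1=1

outcome vector order: (T0.R0,T1.R0,T1.R1)
under TSO → <0 0 0>; <0 0 1>; <0 1 1>; <1 0 0>; <1 0 1>; <1 1 1>
claimed∖TSO = {<1 1 0>}

spurious: T0.R0=1 T1.R0=1 T1.R1=0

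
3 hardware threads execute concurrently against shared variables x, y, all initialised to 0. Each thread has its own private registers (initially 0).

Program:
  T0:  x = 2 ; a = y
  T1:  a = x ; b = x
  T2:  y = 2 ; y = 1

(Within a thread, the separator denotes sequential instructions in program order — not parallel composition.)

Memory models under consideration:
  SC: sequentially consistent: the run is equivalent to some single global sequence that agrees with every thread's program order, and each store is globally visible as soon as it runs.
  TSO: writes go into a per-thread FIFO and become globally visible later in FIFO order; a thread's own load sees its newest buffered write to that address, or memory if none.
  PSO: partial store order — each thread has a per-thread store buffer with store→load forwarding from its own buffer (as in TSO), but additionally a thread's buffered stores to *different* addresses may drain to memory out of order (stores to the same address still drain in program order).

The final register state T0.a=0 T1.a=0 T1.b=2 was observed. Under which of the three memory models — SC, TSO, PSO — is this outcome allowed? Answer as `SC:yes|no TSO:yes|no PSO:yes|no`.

SC:yes TSO:yes PSO:yes

outcome vector order: (T0.a,T1.a,T1.b)
[SC] allowed = {000 002 022 100 102 122 200 202 222}
[TSO] allowed = {000 002 022 100 102 122 200 202 222}
[PSO] allowed = {000 002 022 100 102 122 200 202 222}
target 002 ∈ {SC,TSO,PSO}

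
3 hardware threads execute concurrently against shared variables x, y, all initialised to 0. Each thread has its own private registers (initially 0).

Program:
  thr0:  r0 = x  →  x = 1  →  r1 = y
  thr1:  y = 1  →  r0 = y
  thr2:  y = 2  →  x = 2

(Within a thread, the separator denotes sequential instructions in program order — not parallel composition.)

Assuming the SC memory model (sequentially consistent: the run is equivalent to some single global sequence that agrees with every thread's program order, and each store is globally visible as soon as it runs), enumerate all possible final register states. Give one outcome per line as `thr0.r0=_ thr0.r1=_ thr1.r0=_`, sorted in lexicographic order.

thr0.r0=0 thr0.r1=0 thr1.r0=1
thr0.r0=0 thr0.r1=0 thr1.r0=2
thr0.r0=0 thr0.r1=1 thr1.r0=1
thr0.r0=0 thr0.r1=1 thr1.r0=2
thr0.r0=0 thr0.r1=2 thr1.r0=1
thr0.r0=0 thr0.r1=2 thr1.r0=2
thr0.r0=2 thr0.r1=1 thr1.r0=1
thr0.r0=2 thr0.r1=2 thr1.r0=1
thr0.r0=2 thr0.r1=2 thr1.r0=2

outcome vector order: (thr0.r0,thr0.r1,thr1.r0)
|SC outcomes| = 9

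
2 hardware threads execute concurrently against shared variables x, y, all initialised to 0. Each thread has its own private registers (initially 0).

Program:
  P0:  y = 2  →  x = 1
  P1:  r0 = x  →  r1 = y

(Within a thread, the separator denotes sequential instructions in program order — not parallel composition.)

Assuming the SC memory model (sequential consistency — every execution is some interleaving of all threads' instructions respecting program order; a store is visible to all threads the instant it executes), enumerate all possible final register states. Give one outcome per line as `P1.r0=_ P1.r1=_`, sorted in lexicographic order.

outcome vector order: (P1.r0,P1.r1)
|SC outcomes| = 3

P1.r0=0 P1.r1=0
P1.r0=0 P1.r1=2
P1.r0=1 P1.r1=2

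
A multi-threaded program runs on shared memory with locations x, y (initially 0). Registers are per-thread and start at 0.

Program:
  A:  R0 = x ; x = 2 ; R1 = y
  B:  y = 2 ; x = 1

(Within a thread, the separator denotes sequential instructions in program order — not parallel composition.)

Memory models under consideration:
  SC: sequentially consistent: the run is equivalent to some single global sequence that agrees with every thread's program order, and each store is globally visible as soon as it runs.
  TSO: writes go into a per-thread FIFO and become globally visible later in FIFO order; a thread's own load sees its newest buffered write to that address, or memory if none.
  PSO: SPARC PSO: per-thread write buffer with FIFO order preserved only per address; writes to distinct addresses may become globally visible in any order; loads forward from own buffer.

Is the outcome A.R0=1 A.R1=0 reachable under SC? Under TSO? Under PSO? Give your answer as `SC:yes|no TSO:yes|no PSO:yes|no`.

SC:no TSO:no PSO:yes

outcome vector order: (A.R0,A.R1)
SC: 3 outcomes — {00; 02; 12}
TSO: 3 outcomes — {00; 02; 12}
PSO: 4 outcomes — {00; 02; 10; 12}
target 10 ∈ {PSO}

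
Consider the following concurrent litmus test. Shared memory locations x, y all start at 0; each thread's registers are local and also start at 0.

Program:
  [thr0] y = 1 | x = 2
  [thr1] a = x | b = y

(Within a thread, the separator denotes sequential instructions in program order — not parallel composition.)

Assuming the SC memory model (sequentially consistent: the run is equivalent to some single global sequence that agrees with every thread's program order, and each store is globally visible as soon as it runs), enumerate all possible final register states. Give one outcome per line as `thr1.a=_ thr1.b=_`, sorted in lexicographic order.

outcome vector order: (thr1.a,thr1.b)
|SC outcomes| = 3

thr1.a=0 thr1.b=0
thr1.a=0 thr1.b=1
thr1.a=2 thr1.b=1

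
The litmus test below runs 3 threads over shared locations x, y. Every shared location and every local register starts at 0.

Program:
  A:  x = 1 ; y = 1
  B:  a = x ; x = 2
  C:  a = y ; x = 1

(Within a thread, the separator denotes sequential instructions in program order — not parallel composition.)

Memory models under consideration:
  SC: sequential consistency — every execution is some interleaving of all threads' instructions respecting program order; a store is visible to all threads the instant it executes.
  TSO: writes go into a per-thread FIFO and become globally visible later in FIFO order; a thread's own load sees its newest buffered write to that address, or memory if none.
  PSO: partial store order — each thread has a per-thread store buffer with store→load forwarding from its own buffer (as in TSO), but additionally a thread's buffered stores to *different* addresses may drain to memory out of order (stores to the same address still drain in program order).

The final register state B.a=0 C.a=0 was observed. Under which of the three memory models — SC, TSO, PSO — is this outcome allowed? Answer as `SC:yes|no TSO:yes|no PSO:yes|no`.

outcome vector order: (B.a,C.a)
[SC] allowed = {0/0, 0/1, 1/0, 1/1}
[TSO] allowed = {0/0, 0/1, 1/0, 1/1}
[PSO] allowed = {0/0, 0/1, 1/0, 1/1}
target 0/0 ∈ {SC,TSO,PSO}

SC:yes TSO:yes PSO:yes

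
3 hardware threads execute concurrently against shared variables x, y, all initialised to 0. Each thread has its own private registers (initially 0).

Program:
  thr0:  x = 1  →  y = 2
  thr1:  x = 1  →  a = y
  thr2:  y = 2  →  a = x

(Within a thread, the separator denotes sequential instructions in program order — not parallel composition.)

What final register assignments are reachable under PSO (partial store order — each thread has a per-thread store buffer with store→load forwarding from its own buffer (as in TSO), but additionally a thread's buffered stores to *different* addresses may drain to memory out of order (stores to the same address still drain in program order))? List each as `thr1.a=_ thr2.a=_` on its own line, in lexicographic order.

thr1.a=0 thr2.a=0
thr1.a=0 thr2.a=1
thr1.a=2 thr2.a=0
thr1.a=2 thr2.a=1

outcome vector order: (thr1.a,thr2.a)
|PSO outcomes| = 4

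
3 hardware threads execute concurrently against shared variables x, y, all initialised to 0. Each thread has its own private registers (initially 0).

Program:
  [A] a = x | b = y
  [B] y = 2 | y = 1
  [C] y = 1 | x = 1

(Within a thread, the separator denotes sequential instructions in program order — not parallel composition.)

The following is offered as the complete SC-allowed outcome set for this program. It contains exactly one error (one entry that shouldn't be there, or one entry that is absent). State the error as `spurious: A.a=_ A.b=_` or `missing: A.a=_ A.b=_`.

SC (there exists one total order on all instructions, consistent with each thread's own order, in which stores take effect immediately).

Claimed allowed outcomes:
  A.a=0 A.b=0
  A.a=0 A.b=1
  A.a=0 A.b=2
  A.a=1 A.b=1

outcome vector order: (A.a,A.b)
SC (5): (0,0), (0,1), (0,2), (1,1), (1,2)
SC∖claimed = {(1,2)}

missing: A.a=1 A.b=2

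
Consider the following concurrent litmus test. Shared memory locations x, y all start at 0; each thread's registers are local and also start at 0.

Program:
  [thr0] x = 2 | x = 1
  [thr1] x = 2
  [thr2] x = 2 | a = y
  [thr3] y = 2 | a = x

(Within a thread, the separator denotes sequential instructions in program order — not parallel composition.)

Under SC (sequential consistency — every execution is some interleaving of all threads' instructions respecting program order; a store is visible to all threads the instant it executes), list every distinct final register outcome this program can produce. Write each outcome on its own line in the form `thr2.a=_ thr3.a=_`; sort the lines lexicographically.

outcome vector order: (thr2.a,thr3.a)
|SC outcomes| = 5

thr2.a=0 thr3.a=1
thr2.a=0 thr3.a=2
thr2.a=2 thr3.a=0
thr2.a=2 thr3.a=1
thr2.a=2 thr3.a=2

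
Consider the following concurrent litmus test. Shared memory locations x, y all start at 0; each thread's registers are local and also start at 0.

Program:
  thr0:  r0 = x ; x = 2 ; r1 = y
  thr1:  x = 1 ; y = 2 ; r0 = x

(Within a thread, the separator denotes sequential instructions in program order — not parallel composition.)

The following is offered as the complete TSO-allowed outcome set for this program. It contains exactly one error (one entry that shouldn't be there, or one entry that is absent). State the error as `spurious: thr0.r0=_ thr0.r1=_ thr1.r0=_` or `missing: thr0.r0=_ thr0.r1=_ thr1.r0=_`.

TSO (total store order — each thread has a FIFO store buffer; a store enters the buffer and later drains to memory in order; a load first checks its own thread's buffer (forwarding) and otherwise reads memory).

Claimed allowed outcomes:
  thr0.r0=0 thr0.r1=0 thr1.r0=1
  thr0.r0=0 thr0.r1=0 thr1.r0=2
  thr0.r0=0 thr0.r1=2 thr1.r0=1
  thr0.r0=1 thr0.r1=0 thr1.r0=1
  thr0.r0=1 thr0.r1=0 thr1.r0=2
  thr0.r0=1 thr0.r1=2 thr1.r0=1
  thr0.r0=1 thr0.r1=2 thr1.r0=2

outcome vector order: (thr0.r0,thr0.r1,thr1.r0)
TSO (8): 0/0/1 0/0/2 0/2/1 0/2/2 1/0/1 1/0/2 1/2/1 1/2/2
TSO∖claimed = {0/2/2}

missing: thr0.r0=0 thr0.r1=2 thr1.r0=2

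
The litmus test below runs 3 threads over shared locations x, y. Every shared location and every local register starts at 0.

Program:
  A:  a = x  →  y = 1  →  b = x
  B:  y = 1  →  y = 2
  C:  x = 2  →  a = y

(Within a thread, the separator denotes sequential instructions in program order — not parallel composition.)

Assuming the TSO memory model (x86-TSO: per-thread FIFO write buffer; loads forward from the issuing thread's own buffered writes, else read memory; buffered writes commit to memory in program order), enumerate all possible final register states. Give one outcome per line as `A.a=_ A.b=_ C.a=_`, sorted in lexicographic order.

A.a=0 A.b=0 C.a=0
A.a=0 A.b=0 C.a=1
A.a=0 A.b=0 C.a=2
A.a=0 A.b=2 C.a=0
A.a=0 A.b=2 C.a=1
A.a=0 A.b=2 C.a=2
A.a=2 A.b=2 C.a=0
A.a=2 A.b=2 C.a=1
A.a=2 A.b=2 C.a=2

outcome vector order: (A.a,A.b,C.a)
|TSO outcomes| = 9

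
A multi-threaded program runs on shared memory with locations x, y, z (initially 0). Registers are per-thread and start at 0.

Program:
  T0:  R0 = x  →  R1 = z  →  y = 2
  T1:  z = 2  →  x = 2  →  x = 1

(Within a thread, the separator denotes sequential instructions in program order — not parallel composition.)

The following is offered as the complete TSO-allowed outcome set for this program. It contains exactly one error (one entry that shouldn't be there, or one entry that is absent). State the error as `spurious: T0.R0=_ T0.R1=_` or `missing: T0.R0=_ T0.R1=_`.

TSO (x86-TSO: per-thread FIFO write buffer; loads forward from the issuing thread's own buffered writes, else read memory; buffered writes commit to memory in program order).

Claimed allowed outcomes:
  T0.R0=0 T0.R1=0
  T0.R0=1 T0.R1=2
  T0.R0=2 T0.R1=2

outcome vector order: (T0.R0,T0.R1)
TSO: 4 outcomes — {(0,0) (0,2) (1,2) (2,2)}
TSO∖claimed = {(0,2)}

missing: T0.R0=0 T0.R1=2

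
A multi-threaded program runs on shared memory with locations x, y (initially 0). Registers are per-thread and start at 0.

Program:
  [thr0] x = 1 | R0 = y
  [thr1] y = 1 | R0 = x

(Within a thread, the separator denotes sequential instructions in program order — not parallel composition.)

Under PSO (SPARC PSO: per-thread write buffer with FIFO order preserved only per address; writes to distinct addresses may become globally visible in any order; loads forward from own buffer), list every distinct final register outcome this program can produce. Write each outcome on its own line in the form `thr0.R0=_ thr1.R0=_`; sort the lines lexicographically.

thr0.R0=0 thr1.R0=0
thr0.R0=0 thr1.R0=1
thr0.R0=1 thr1.R0=0
thr0.R0=1 thr1.R0=1

outcome vector order: (thr0.R0,thr1.R0)
|PSO outcomes| = 4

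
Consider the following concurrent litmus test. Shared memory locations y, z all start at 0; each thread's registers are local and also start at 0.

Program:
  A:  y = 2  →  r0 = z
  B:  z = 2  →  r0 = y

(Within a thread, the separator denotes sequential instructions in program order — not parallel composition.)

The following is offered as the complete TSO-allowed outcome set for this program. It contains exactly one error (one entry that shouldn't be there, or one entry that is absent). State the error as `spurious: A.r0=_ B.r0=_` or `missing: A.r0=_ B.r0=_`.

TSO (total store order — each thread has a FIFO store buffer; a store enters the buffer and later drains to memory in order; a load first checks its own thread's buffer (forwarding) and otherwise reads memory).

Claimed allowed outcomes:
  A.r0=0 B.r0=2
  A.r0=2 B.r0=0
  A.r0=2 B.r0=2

missing: A.r0=0 B.r0=0

outcome vector order: (A.r0,B.r0)
TSO: 4 outcomes — {00 02 20 22}
TSO∖claimed = {00}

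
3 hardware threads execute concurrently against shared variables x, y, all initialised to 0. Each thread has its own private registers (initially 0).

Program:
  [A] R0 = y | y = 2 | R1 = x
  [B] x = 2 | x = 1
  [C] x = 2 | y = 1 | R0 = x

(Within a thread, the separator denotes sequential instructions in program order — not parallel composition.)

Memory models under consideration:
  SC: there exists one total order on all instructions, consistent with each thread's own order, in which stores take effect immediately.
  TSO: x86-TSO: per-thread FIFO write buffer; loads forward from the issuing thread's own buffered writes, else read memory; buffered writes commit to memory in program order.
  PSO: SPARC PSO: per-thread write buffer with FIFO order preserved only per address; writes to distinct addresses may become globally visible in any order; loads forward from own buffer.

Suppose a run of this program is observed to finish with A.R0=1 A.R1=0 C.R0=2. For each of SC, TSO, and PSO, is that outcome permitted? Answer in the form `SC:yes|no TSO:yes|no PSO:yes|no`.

outcome vector order: (A.R0,A.R1,C.R0)
SC: 10 outcomes — {<0 0 1>, <0 0 2>, <0 1 1>, <0 1 2>, <0 2 1>, <0 2 2>, <1 1 1>, <1 1 2>, <1 2 1>, <1 2 2>}
TSO: 10 outcomes — {<0 0 1>, <0 0 2>, <0 1 1>, <0 1 2>, <0 2 1>, <0 2 2>, <1 1 1>, <1 1 2>, <1 2 1>, <1 2 2>}
PSO: 12 outcomes — {<0 0 1>, <0 0 2>, <0 1 1>, <0 1 2>, <0 2 1>, <0 2 2>, <1 0 1>, <1 0 2>, <1 1 1>, <1 1 2>, <1 2 1>, <1 2 2>}
target <1 0 2> ∈ {PSO}

SC:no TSO:no PSO:yes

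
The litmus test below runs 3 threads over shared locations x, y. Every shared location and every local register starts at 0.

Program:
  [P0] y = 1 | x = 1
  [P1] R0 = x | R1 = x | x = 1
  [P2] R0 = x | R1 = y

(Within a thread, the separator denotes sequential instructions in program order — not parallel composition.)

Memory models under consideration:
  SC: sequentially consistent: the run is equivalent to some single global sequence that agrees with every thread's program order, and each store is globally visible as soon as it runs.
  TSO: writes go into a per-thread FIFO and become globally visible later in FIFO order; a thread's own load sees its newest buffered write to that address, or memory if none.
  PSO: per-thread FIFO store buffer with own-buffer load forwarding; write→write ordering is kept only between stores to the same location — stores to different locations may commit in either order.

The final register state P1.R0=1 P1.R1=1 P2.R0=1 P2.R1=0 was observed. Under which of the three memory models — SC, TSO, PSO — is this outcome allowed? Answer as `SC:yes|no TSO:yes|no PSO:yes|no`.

outcome vector order: (P1.R0,P1.R1,P2.R0,P2.R1)
[SC] allowed = {<0 0 0 0> <0 0 0 1> <0 0 1 0> <0 0 1 1> <0 1 0 0> <0 1 0 1> <0 1 1 1> <1 1 0 0> <1 1 0 1> <1 1 1 1>}
[TSO] allowed = {<0 0 0 0> <0 0 0 1> <0 0 1 0> <0 0 1 1> <0 1 0 0> <0 1 0 1> <0 1 1 1> <1 1 0 0> <1 1 0 1> <1 1 1 1>}
[PSO] allowed = {<0 0 0 0> <0 0 0 1> <0 0 1 0> <0 0 1 1> <0 1 0 0> <0 1 0 1> <0 1 1 0> <0 1 1 1> <1 1 0 0> <1 1 0 1> <1 1 1 0> <1 1 1 1>}
target <1 1 1 0> ∈ {PSO}

SC:no TSO:no PSO:yes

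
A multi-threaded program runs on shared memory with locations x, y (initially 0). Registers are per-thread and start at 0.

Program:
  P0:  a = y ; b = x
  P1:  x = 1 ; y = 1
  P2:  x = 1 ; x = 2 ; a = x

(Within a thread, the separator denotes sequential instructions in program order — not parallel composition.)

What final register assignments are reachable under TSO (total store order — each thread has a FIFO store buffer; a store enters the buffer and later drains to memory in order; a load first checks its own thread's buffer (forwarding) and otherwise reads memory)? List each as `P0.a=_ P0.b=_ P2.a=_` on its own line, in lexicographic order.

outcome vector order: (P0.a,P0.b,P2.a)
|TSO outcomes| = 9

P0.a=0 P0.b=0 P2.a=1
P0.a=0 P0.b=0 P2.a=2
P0.a=0 P0.b=1 P2.a=1
P0.a=0 P0.b=1 P2.a=2
P0.a=0 P0.b=2 P2.a=1
P0.a=0 P0.b=2 P2.a=2
P0.a=1 P0.b=1 P2.a=1
P0.a=1 P0.b=1 P2.a=2
P0.a=1 P0.b=2 P2.a=2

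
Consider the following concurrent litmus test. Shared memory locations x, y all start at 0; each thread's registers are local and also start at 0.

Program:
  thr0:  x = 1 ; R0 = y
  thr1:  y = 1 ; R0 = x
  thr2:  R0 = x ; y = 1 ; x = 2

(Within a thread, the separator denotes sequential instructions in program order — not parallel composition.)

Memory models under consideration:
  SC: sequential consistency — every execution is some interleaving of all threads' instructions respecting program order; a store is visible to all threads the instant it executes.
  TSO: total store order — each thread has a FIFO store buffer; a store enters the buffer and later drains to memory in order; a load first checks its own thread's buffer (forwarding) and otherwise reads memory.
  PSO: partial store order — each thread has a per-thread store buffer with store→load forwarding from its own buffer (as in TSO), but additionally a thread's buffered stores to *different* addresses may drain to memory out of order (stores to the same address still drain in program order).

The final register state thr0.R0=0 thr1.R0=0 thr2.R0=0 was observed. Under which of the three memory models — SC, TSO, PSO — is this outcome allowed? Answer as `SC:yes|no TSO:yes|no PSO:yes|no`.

outcome vector order: (thr0.R0,thr1.R0,thr2.R0)
under SC → (0,1,0), (0,1,1), (0,2,0), (0,2,1), (1,0,0), (1,0,1), (1,1,0), (1,1,1), (1,2,0), (1,2,1)
under TSO → (0,0,0), (0,0,1), (0,1,0), (0,1,1), (0,2,0), (0,2,1), (1,0,0), (1,0,1), (1,1,0), (1,1,1), (1,2,0), (1,2,1)
under PSO → (0,0,0), (0,0,1), (0,1,0), (0,1,1), (0,2,0), (0,2,1), (1,0,0), (1,0,1), (1,1,0), (1,1,1), (1,2,0), (1,2,1)
target (0,0,0) ∈ {TSO,PSO}

SC:no TSO:yes PSO:yes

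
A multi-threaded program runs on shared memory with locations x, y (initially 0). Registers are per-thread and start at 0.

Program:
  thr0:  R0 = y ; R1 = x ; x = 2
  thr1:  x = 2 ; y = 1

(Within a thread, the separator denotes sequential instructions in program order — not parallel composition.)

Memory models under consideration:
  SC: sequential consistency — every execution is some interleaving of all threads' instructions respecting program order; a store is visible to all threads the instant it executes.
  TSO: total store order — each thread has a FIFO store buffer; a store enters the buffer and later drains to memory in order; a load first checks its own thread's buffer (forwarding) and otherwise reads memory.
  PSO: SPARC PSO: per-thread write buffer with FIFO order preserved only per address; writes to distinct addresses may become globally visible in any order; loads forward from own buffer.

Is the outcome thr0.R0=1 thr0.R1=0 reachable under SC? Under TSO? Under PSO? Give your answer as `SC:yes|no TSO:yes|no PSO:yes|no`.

SC:no TSO:no PSO:yes

outcome vector order: (thr0.R0,thr0.R1)
SC: 3 outcomes — {(0,0); (0,2); (1,2)}
TSO: 3 outcomes — {(0,0); (0,2); (1,2)}
PSO: 4 outcomes — {(0,0); (0,2); (1,0); (1,2)}
target (1,0) ∈ {PSO}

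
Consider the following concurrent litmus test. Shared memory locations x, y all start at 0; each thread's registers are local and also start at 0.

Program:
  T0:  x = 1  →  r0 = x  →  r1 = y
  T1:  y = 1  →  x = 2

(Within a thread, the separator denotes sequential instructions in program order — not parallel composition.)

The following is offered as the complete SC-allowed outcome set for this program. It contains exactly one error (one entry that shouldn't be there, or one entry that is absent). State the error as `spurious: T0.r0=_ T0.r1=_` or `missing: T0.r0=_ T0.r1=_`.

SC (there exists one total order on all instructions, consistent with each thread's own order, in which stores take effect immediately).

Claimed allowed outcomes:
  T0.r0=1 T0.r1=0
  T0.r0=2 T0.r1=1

missing: T0.r0=1 T0.r1=1

outcome vector order: (T0.r0,T0.r1)
SC (3): <1 0>, <1 1>, <2 1>
SC∖claimed = {<1 1>}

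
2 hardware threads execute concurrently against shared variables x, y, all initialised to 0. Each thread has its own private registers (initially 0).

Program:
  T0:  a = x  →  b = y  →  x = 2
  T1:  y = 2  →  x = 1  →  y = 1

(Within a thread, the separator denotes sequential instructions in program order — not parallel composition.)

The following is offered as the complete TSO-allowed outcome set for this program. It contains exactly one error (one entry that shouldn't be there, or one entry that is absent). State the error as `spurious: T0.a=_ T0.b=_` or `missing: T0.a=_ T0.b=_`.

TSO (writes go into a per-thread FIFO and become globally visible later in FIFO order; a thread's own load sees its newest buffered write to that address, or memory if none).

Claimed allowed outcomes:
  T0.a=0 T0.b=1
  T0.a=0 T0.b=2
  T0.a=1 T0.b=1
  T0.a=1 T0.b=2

outcome vector order: (T0.a,T0.b)
TSO: 5 outcomes — {00; 01; 02; 11; 12}
TSO∖claimed = {00}

missing: T0.a=0 T0.b=0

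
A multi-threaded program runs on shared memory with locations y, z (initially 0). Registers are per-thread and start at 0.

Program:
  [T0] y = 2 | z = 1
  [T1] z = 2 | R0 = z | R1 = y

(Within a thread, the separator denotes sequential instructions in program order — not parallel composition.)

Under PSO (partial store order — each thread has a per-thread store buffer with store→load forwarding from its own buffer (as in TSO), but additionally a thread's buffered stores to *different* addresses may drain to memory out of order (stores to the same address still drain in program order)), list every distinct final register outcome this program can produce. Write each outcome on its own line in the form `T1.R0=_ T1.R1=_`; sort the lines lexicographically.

outcome vector order: (T1.R0,T1.R1)
|PSO outcomes| = 4

T1.R0=1 T1.R1=0
T1.R0=1 T1.R1=2
T1.R0=2 T1.R1=0
T1.R0=2 T1.R1=2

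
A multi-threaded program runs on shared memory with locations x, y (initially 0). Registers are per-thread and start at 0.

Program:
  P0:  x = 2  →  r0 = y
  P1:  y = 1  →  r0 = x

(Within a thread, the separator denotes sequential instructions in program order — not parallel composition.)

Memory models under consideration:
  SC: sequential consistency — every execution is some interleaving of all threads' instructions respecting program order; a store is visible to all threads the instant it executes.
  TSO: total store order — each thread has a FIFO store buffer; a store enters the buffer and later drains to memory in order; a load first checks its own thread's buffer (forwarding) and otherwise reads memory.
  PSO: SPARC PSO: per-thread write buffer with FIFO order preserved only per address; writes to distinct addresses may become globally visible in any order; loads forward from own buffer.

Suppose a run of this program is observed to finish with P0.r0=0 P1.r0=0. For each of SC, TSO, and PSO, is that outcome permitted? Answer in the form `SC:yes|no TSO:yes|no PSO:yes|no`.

SC:no TSO:yes PSO:yes

outcome vector order: (P0.r0,P1.r0)
SC (3): <0 2>; <1 0>; <1 2>
TSO (4): <0 0>; <0 2>; <1 0>; <1 2>
PSO (4): <0 0>; <0 2>; <1 0>; <1 2>
target <0 0> ∈ {TSO,PSO}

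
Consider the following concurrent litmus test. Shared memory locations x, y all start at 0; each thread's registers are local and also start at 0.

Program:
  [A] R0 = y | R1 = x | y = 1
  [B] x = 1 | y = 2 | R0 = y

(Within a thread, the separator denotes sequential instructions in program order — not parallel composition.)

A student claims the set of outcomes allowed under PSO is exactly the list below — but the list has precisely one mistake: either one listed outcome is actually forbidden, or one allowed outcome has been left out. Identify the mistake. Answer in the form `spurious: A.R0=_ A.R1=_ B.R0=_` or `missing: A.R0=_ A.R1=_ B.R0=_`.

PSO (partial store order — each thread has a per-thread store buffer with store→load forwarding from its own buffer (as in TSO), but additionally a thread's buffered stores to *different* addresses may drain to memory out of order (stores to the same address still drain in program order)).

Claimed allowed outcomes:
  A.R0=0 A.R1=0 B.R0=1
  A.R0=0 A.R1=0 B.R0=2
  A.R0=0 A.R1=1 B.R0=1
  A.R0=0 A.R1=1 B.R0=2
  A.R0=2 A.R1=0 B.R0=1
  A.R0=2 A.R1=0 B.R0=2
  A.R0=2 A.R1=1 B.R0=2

outcome vector order: (A.R0,A.R1,B.R0)
PSO (8): (0,0,1); (0,0,2); (0,1,1); (0,1,2); (2,0,1); (2,0,2); (2,1,1); (2,1,2)
PSO∖claimed = {(2,1,1)}

missing: A.R0=2 A.R1=1 B.R0=1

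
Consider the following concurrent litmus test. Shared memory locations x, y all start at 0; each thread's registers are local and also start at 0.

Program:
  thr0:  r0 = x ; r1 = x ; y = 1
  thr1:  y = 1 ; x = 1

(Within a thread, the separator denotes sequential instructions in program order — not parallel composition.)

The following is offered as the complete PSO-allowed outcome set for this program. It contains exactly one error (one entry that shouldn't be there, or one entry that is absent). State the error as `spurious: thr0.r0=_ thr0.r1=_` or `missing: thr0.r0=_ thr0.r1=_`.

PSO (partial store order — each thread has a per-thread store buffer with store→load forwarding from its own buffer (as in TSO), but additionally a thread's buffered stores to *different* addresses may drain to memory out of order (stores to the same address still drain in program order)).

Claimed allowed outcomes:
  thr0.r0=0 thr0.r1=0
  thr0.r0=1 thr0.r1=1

missing: thr0.r0=0 thr0.r1=1

outcome vector order: (thr0.r0,thr0.r1)
PSO (3): (0,0) (0,1) (1,1)
PSO∖claimed = {(0,1)}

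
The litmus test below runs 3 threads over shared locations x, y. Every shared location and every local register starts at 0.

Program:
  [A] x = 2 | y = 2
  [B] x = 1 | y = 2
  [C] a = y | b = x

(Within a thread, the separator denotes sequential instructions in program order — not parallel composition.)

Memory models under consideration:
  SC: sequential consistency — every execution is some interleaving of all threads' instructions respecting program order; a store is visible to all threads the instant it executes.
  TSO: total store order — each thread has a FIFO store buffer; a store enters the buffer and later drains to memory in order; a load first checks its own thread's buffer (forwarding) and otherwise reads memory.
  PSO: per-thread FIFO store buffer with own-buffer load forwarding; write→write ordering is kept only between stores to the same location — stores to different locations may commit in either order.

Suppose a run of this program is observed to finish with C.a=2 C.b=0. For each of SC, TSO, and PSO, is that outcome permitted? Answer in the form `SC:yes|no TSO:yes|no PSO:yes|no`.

SC:no TSO:no PSO:yes

outcome vector order: (C.a,C.b)
SC (5): 0/0 0/1 0/2 2/1 2/2
TSO (5): 0/0 0/1 0/2 2/1 2/2
PSO (6): 0/0 0/1 0/2 2/0 2/1 2/2
target 2/0 ∈ {PSO}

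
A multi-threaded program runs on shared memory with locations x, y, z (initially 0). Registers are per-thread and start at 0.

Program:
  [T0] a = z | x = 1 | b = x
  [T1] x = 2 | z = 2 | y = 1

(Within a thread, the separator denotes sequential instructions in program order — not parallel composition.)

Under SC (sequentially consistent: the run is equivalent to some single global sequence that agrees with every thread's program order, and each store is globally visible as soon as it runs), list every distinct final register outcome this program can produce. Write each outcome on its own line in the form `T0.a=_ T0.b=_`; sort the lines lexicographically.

outcome vector order: (T0.a,T0.b)
|SC outcomes| = 3

T0.a=0 T0.b=1
T0.a=0 T0.b=2
T0.a=2 T0.b=1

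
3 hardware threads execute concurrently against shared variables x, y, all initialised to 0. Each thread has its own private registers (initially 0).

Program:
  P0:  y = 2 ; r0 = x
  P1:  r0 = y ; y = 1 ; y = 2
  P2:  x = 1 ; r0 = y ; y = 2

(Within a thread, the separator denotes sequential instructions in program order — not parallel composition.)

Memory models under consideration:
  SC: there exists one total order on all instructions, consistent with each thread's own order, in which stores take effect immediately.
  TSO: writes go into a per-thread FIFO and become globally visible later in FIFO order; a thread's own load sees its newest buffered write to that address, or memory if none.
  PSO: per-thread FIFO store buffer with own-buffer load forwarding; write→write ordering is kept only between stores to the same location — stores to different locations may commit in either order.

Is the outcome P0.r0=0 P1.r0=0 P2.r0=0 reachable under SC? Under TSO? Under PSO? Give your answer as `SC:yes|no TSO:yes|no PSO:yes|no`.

SC:no TSO:yes PSO:yes

outcome vector order: (P0.r0,P1.r0,P2.r0)
under SC → 001, 002, 021, 022, 100, 101, 102, 120, 121, 122
under TSO → 000, 001, 002, 020, 021, 022, 100, 101, 102, 120, 121, 122
under PSO → 000, 001, 002, 020, 021, 022, 100, 101, 102, 120, 121, 122
target 000 ∈ {TSO,PSO}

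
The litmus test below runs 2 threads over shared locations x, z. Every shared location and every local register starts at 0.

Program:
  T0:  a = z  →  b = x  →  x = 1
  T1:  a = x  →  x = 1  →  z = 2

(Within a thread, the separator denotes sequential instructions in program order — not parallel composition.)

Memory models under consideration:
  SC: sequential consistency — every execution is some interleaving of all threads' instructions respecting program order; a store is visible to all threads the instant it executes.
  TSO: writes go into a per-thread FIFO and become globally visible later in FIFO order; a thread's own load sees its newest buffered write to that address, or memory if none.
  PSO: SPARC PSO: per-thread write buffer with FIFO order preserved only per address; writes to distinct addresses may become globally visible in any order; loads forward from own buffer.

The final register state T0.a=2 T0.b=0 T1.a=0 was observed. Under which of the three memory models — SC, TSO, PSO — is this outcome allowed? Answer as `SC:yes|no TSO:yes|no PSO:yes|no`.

outcome vector order: (T0.a,T0.b,T1.a)
[SC] allowed = {000, 001, 010, 210}
[TSO] allowed = {000, 001, 010, 210}
[PSO] allowed = {000, 001, 010, 200, 210}
target 200 ∈ {PSO}

SC:no TSO:no PSO:yes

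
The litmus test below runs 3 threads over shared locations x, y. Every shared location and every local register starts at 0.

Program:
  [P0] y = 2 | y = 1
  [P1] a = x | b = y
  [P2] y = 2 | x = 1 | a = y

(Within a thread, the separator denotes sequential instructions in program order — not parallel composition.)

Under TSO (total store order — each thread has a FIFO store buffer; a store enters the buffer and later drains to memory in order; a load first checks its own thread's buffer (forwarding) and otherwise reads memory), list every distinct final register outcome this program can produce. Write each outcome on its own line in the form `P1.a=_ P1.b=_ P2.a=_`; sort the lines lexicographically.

outcome vector order: (P1.a,P1.b,P2.a)
|TSO outcomes| = 10

P1.a=0 P1.b=0 P2.a=1
P1.a=0 P1.b=0 P2.a=2
P1.a=0 P1.b=1 P2.a=1
P1.a=0 P1.b=1 P2.a=2
P1.a=0 P1.b=2 P2.a=1
P1.a=0 P1.b=2 P2.a=2
P1.a=1 P1.b=1 P2.a=1
P1.a=1 P1.b=1 P2.a=2
P1.a=1 P1.b=2 P2.a=1
P1.a=1 P1.b=2 P2.a=2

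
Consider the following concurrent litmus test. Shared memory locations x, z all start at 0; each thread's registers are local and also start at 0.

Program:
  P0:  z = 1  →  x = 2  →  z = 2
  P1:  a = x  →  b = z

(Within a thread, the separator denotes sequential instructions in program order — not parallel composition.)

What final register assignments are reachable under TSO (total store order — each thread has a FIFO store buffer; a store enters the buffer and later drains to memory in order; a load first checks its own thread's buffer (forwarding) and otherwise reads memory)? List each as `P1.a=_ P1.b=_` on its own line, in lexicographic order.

P1.a=0 P1.b=0
P1.a=0 P1.b=1
P1.a=0 P1.b=2
P1.a=2 P1.b=1
P1.a=2 P1.b=2

outcome vector order: (P1.a,P1.b)
|TSO outcomes| = 5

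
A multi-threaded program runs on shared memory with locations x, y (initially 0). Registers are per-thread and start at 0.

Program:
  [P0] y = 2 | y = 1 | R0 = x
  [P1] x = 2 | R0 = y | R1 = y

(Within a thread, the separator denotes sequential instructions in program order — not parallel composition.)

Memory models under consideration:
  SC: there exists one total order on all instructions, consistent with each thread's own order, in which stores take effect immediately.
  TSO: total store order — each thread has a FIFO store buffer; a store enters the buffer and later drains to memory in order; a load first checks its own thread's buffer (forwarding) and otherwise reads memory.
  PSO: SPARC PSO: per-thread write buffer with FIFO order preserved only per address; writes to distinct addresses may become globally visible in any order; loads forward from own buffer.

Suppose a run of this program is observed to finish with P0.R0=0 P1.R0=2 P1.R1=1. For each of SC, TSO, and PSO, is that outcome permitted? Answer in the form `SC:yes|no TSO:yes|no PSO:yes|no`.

SC:no TSO:yes PSO:yes

outcome vector order: (P0.R0,P1.R0,P1.R1)
SC (7): 011; 200; 201; 202; 211; 221; 222
TSO (12): 000; 001; 002; 011; 021; 022; 200; 201; 202; 211; 221; 222
PSO (12): 000; 001; 002; 011; 021; 022; 200; 201; 202; 211; 221; 222
target 021 ∈ {TSO,PSO}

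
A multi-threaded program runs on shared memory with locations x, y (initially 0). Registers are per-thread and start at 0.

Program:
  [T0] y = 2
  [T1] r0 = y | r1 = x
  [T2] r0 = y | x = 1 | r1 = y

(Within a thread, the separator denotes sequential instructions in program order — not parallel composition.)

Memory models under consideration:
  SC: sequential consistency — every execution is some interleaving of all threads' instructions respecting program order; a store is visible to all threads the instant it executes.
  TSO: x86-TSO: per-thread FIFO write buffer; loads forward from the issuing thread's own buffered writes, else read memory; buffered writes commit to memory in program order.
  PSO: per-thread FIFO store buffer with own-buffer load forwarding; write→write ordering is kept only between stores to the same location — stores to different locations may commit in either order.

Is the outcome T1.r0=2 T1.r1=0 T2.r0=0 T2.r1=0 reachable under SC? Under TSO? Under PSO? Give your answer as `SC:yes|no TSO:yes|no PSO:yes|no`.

outcome vector order: (T1.r0,T1.r1,T2.r0,T2.r1)
SC (11): (0,0,0,0); (0,0,0,2); (0,0,2,2); (0,1,0,0); (0,1,0,2); (0,1,2,2); (2,0,0,2); (2,0,2,2); (2,1,0,0); (2,1,0,2); (2,1,2,2)
TSO (12): (0,0,0,0); (0,0,0,2); (0,0,2,2); (0,1,0,0); (0,1,0,2); (0,1,2,2); (2,0,0,0); (2,0,0,2); (2,0,2,2); (2,1,0,0); (2,1,0,2); (2,1,2,2)
PSO (12): (0,0,0,0); (0,0,0,2); (0,0,2,2); (0,1,0,0); (0,1,0,2); (0,1,2,2); (2,0,0,0); (2,0,0,2); (2,0,2,2); (2,1,0,0); (2,1,0,2); (2,1,2,2)
target (2,0,0,0) ∈ {TSO,PSO}

SC:no TSO:yes PSO:yes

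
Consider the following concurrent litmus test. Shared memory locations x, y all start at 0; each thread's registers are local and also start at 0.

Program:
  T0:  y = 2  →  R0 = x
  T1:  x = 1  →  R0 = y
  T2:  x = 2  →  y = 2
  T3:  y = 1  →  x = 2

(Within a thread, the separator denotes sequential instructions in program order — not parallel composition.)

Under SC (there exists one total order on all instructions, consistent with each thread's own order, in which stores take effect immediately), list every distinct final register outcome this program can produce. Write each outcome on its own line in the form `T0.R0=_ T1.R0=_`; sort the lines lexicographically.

T0.R0=0 T1.R0=1
T0.R0=0 T1.R0=2
T0.R0=1 T1.R0=0
T0.R0=1 T1.R0=1
T0.R0=1 T1.R0=2
T0.R0=2 T1.R0=0
T0.R0=2 T1.R0=1
T0.R0=2 T1.R0=2

outcome vector order: (T0.R0,T1.R0)
|SC outcomes| = 8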